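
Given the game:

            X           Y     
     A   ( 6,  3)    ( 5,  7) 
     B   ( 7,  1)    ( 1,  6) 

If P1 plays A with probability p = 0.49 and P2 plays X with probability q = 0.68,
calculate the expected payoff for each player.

E[P1] = 5.374, E[P2] = 3.4232

Work:
E[P1] = p·q·π₁(A,X) + p·(1-q)·π₁(A,Y) + (1-p)·q·π₁(B,X) + (1-p)·(1-q)·π₁(B,Y)
= 0.49·0.68·6 + 0.49·0.32·5 + 0.51·0.68·7 + 0.51·0.32·1
= 5.374

E[P2] = 3.4232 (similar calculation)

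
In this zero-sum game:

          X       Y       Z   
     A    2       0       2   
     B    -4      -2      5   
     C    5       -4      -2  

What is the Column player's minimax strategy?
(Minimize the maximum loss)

Column should play Y, value = 0

Work:
Column player minimizes Row's maximum payoff:
Column X: max payoff to Row = 5
Column Y: max payoff to Row = 0
Column Z: max payoff to Row = 5
Minimum is 0, achieved by column Y.
Minimax strategy: Y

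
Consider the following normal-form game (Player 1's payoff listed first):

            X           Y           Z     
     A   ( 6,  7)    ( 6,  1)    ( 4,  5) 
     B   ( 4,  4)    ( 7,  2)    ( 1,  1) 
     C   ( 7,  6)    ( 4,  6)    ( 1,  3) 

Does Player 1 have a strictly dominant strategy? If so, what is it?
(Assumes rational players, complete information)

No strictly dominant strategy exists for Player 1

Work:
A strategy strictly dominates another if it gives a strictly higher payoff against every opponent action. Compare each pair of P1's strategies column-by-column:
  A vs B: [6 vs 4, 6 vs 7, 4 vs 1] → A does not strictly dominate B (column Y: 6 ≤ 7)
  A vs C: [6 vs 7, 6 vs 4, 4 vs 1] → A does not strictly dominate C (column X: 6 ≤ 7)
  B vs A: [4 vs 6, 7 vs 6, 1 vs 4] → B does not strictly dominate A (column X: 4 ≤ 6)
  B vs C: [4 vs 7, 7 vs 4, 1 vs 1] → B does not strictly dominate C (column X: 4 ≤ 7)
  C vs A: [7 vs 6, 4 vs 6, 1 vs 4] → C does not strictly dominate A (column Y: 4 ≤ 6)
  C vs B: [7 vs 4, 4 vs 7, 1 vs 1] → C does not strictly dominate B (column Y: 4 ≤ 7)
No single strategy strictly dominates all others → no strictly dominant strategy.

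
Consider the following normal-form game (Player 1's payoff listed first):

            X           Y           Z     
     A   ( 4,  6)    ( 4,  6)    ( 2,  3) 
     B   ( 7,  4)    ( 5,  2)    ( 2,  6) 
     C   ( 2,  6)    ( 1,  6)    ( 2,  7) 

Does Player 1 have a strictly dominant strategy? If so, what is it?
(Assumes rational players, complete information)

No strictly dominant strategy exists for Player 1

Work:
A strategy strictly dominates another if it gives a strictly higher payoff against every opponent action. Compare each pair of P1's strategies column-by-column:
  A vs B: [4 vs 7, 4 vs 5, 2 vs 2] → A does not strictly dominate B (column X: 4 ≤ 7)
  A vs C: [4 vs 2, 4 vs 1, 2 vs 2] → A does not strictly dominate C (column Z: 2 ≤ 2)
  B vs A: [7 vs 4, 5 vs 4, 2 vs 2] → B does not strictly dominate A (column Z: 2 ≤ 2)
  B vs C: [7 vs 2, 5 vs 1, 2 vs 2] → B does not strictly dominate C (column Z: 2 ≤ 2)
  C vs A: [2 vs 4, 1 vs 4, 2 vs 2] → C does not strictly dominate A (column X: 2 ≤ 4)
  C vs B: [2 vs 7, 1 vs 5, 2 vs 2] → C does not strictly dominate B (column X: 2 ≤ 7)
No single strategy strictly dominates all others → no strictly dominant strategy.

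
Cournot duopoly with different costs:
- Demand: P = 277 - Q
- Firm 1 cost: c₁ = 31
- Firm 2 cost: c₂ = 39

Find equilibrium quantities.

q₁* = 84.67, q₂* = 76.67

Work:
Reaction: q₁ = (277 - 31 - q₂)/2
Reaction: q₂ = (277 - 39 - q₁)/2
Solve simultaneously:
q₁* = (277 - 2×31 + 39)/3 = 84.67
q₂* = (277 - 2×39 + 31)/3 = 76.67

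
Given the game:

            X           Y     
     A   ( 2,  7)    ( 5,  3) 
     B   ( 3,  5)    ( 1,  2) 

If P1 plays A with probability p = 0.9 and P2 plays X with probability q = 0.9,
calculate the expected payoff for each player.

E[P1] = 2.35, E[P2] = 6.41

Work:
E[P1] = p·q·π₁(A,X) + p·(1-q)·π₁(A,Y) + (1-p)·q·π₁(B,X) + (1-p)·(1-q)·π₁(B,Y)
= 0.9·0.9·2 + 0.9·0.1·5 + 0.1·0.9·3 + 0.1·0.1·1
= 2.35

E[P2] = 6.41 (similar calculation)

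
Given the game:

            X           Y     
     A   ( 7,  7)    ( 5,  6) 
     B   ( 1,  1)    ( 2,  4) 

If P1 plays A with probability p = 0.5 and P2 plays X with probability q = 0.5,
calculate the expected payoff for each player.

E[P1] = 3.75, E[P2] = 4.5

Work:
E[P1] = p·q·π₁(A,X) + p·(1-q)·π₁(A,Y) + (1-p)·q·π₁(B,X) + (1-p)·(1-q)·π₁(B,Y)
= 0.5·0.5·7 + 0.5·0.5·5 + 0.5·0.5·1 + 0.5·0.5·2
= 3.75

E[P2] = 4.5 (similar calculation)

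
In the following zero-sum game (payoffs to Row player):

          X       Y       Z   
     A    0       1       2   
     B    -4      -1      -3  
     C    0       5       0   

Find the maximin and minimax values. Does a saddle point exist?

Maximin = 0, Minimax = 0, Saddle: True

Work:
Row minimums: [0, -4, 0] → maximin = 0
Column maximums: [0, 5, 2] → minimax = 0
Saddle point exists! Game value = 0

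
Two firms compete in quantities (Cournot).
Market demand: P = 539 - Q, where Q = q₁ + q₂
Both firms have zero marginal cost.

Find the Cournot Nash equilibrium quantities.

q₁* = q₂* = 179.67; P* = 179.67

Work:
Profit: π_i = P·q_i = (a - q_i - q_j)·q_i
FOC: ∂π_i/∂q_i = a - 2q_i - q_j = 0
Reaction function: q_i = (539 - q_j)/2
Symmetry: q* = 539/3 = 179.67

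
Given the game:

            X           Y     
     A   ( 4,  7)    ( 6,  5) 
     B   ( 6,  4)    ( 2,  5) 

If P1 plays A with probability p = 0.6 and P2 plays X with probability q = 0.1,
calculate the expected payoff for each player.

E[P1] = 4.44, E[P2] = 5.08

Work:
E[P1] = p·q·π₁(A,X) + p·(1-q)·π₁(A,Y) + (1-p)·q·π₁(B,X) + (1-p)·(1-q)·π₁(B,Y)
= 0.6·0.1·4 + 0.6·0.9·6 + 0.4·0.1·6 + 0.4·0.9·2
= 4.44

E[P2] = 5.08 (similar calculation)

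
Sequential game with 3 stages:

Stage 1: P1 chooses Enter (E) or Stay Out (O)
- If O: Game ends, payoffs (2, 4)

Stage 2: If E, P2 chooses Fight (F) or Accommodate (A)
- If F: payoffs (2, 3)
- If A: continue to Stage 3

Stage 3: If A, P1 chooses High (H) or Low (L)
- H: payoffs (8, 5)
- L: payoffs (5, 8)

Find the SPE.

SPE: (E, A, H); Outcome (8, 5)

Work:
Stage 3: P1 chooses H (8 vs 5)
Stage 2: P2: F->3, A->5 (anticipating H). Choose A
Stage 1: P1: O->2, E->8 (anticipating A, H). Choose E
SPE path: E -> A -> H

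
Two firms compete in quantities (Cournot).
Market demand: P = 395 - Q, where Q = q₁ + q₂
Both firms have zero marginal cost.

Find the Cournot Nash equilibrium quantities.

q₁* = q₂* = 131.67; P* = 131.67

Work:
Profit: π_i = P·q_i = (a - q_i - q_j)·q_i
FOC: ∂π_i/∂q_i = a - 2q_i - q_j = 0
Reaction function: q_i = (395 - q_j)/2
Symmetry: q* = 395/3 = 131.67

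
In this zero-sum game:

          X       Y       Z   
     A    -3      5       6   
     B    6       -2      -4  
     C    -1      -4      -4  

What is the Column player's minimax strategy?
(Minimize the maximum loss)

Column should play Y, value = 5

Work:
Column player minimizes Row's maximum payoff:
Column X: max payoff to Row = 6
Column Y: max payoff to Row = 5
Column Z: max payoff to Row = 6
Minimum is 5, achieved by column Y.
Minimax strategy: Y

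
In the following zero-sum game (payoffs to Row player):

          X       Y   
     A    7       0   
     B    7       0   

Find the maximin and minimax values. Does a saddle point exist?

Maximin = 0, Minimax = 0, Saddle: True

Work:
Row minimums: [0, 0] → maximin = 0
Column maximums: [7, 0] → minimax = 0
Saddle point exists! Game value = 0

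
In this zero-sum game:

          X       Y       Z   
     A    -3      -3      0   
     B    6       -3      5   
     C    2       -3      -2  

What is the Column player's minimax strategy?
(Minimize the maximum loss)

Column should play Y, value = -3

Work:
Column player minimizes Row's maximum payoff:
Column X: max payoff to Row = 6
Column Y: max payoff to Row = -3
Column Z: max payoff to Row = 5
Minimum is -3, achieved by column Y.
Minimax strategy: Y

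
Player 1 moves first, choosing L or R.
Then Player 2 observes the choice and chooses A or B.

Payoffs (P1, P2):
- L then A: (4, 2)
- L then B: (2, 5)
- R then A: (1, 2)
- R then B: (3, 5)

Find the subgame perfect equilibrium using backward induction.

P1 plays R, P2 plays B after L and B after R; Payoff (3, 5)

Work:
Backward induction:
After L: P2 chooses B → P1 gets 2
After R: P2 chooses B → P1 gets 3
P1 chooses R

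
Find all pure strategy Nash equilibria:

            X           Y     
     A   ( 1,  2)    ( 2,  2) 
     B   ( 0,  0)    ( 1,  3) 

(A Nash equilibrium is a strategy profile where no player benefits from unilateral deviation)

Nash equilibrium: (A, X), (A, Y)

Work:
Best responses:
  P1 vs X: payoffs [1, 0] → best response A (payoff 1)
  P1 vs Y: payoffs [2, 1] → best response A (payoff 2)
  P2 vs A: payoffs [2, 2] → best response X/Y (payoff 2)
  P2 vs B: payoffs [0, 3] → best response Y (payoff 3)
Mutual best responses: (A,X), (A,Y) → Nash equilibria.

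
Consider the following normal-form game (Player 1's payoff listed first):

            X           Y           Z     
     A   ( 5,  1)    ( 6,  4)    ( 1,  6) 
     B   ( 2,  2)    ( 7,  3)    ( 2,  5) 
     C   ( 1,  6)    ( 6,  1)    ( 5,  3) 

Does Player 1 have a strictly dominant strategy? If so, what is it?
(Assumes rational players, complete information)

No strictly dominant strategy exists for Player 1

Work:
A strategy strictly dominates another if it gives a strictly higher payoff against every opponent action. Compare each pair of P1's strategies column-by-column:
  A vs B: [5 vs 2, 6 vs 7, 1 vs 2] → A does not strictly dominate B (column Y: 6 ≤ 7)
  A vs C: [5 vs 1, 6 vs 6, 1 vs 5] → A does not strictly dominate C (column Y: 6 ≤ 6)
  B vs A: [2 vs 5, 7 vs 6, 2 vs 1] → B does not strictly dominate A (column X: 2 ≤ 5)
  B vs C: [2 vs 1, 7 vs 6, 2 vs 5] → B does not strictly dominate C (column Z: 2 ≤ 5)
  C vs A: [1 vs 5, 6 vs 6, 5 vs 1] → C does not strictly dominate A (column X: 1 ≤ 5)
  C vs B: [1 vs 2, 6 vs 7, 5 vs 2] → C does not strictly dominate B (column X: 1 ≤ 2)
No single strategy strictly dominates all others → no strictly dominant strategy.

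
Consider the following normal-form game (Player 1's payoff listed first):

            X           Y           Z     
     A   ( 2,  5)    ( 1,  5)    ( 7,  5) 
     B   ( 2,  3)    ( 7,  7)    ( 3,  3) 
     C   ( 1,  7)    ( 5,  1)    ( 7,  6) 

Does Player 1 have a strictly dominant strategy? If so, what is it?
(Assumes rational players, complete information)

No strictly dominant strategy exists for Player 1

Work:
A strategy strictly dominates another if it gives a strictly higher payoff against every opponent action. Compare each pair of P1's strategies column-by-column:
  A vs B: [2 vs 2, 1 vs 7, 7 vs 3] → A does not strictly dominate B (column X: 2 ≤ 2)
  A vs C: [2 vs 1, 1 vs 5, 7 vs 7] → A does not strictly dominate C (column Y: 1 ≤ 5)
  B vs A: [2 vs 2, 7 vs 1, 3 vs 7] → B does not strictly dominate A (column X: 2 ≤ 2)
  B vs C: [2 vs 1, 7 vs 5, 3 vs 7] → B does not strictly dominate C (column Z: 3 ≤ 7)
  C vs A: [1 vs 2, 5 vs 1, 7 vs 7] → C does not strictly dominate A (column X: 1 ≤ 2)
  C vs B: [1 vs 2, 5 vs 7, 7 vs 3] → C does not strictly dominate B (column X: 1 ≤ 2)
No single strategy strictly dominates all others → no strictly dominant strategy.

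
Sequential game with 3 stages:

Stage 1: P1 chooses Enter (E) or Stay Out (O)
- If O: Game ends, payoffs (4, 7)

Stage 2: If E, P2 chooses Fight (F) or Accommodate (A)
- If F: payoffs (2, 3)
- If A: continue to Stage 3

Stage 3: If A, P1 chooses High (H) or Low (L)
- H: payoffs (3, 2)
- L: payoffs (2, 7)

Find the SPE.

SPE: (O, F, H); Outcome (4, 7)

Work:
Stage 3: P1 chooses H (3 vs 2)
Stage 2: P2: F->3, A->2 (anticipating H). Choose F
Stage 1: P1: O->4, E->2 (anticipating F, H). Choose O
SPE path: O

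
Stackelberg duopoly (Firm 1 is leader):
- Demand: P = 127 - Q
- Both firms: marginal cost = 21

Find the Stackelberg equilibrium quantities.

q₁* (leader) = 53.0, q₂* (follower) = 26.5

Work:
Follower's reaction: q₂ = (a - c - q₁)/2
Leader substitutes: π₁ = q₁·(a - q₁ - (a-c-q₁)/2 - c)
FOC: q₁* = (127 - 21)/2 = 53.00
Then: q₂* = (127 - 21 - 53.0)/2 = 26.50
Leader has first-mover advantage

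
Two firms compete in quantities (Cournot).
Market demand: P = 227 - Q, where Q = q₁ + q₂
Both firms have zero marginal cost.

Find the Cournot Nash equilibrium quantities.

q₁* = q₂* = 75.67; P* = 75.67

Work:
Profit: π_i = P·q_i = (a - q_i - q_j)·q_i
FOC: ∂π_i/∂q_i = a - 2q_i - q_j = 0
Reaction function: q_i = (227 - q_j)/2
Symmetry: q* = 227/3 = 75.67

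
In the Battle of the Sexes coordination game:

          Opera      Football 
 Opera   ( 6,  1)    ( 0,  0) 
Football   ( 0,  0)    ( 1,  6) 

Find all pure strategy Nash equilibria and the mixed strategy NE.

Pure NE: (Opera, Opera) and (Football, Football); Mixed NE: p = 0.8571, q = 0.1429

Work:
Check pure NE:
(Opera, Opera): (6, 1) - no unilateral deviation beneficial
(Football, Football): (1, 6) - no unilateral deviation beneficial
Mixed NE: P1 plays Opera with p = 0.8571, P2 plays Opera with q = 0.1429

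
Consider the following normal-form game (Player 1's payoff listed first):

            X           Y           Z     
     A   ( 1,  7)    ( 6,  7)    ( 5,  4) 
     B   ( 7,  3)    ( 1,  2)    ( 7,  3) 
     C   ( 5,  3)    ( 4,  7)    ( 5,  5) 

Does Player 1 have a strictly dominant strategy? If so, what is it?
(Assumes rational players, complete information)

No strictly dominant strategy exists for Player 1

Work:
A strategy strictly dominates another if it gives a strictly higher payoff against every opponent action. Compare each pair of P1's strategies column-by-column:
  A vs B: [1 vs 7, 6 vs 1, 5 vs 7] → A does not strictly dominate B (column X: 1 ≤ 7)
  A vs C: [1 vs 5, 6 vs 4, 5 vs 5] → A does not strictly dominate C (column X: 1 ≤ 5)
  B vs A: [7 vs 1, 1 vs 6, 7 vs 5] → B does not strictly dominate A (column Y: 1 ≤ 6)
  B vs C: [7 vs 5, 1 vs 4, 7 vs 5] → B does not strictly dominate C (column Y: 1 ≤ 4)
  C vs A: [5 vs 1, 4 vs 6, 5 vs 5] → C does not strictly dominate A (column Y: 4 ≤ 6)
  C vs B: [5 vs 7, 4 vs 1, 5 vs 7] → C does not strictly dominate B (column X: 5 ≤ 7)
No single strategy strictly dominates all others → no strictly dominant strategy.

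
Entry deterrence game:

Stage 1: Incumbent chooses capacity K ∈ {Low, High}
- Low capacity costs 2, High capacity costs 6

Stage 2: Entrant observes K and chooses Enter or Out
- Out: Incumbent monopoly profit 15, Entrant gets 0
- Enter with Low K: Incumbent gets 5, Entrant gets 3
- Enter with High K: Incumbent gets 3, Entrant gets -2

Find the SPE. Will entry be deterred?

SPE: (High, Enter|Low, Out|High); Entry deterred. Incumbent net profit = 9

Work:
After Low K: Entrant enters (3 > 0)
After High K: Entrant stays out (-2 < 0)
Incumbent: Low → 5−2=3, High → 15−6=9
Incumbent chooses High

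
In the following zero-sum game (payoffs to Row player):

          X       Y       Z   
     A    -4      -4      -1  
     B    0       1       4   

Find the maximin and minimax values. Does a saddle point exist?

Maximin = 0, Minimax = 0, Saddle: True

Work:
Row minimums: [-4, 0] → maximin = 0
Column maximums: [0, 1, 4] → minimax = 0
Saddle point exists! Game value = 0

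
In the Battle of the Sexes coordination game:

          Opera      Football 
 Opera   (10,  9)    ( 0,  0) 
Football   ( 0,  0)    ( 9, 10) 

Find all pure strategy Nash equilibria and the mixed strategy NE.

Pure NE: (Opera, Opera) and (Football, Football); Mixed NE: p = 0.5263, q = 0.4737

Work:
Check pure NE:
(Opera, Opera): (10, 9) - no unilateral deviation beneficial
(Football, Football): (9, 10) - no unilateral deviation beneficial
Mixed NE: P1 plays Opera with p = 0.5263, P2 plays Opera with q = 0.4737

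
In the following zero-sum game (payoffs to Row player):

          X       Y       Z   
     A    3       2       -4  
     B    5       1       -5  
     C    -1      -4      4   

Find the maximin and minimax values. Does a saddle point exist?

Maximin = -4, Minimax = 2, Saddle: False

Work:
Row minimums: [-4, -5, -4] → maximin = -4
Column maximums: [5, 2, 4] → minimax = 2
No saddle point (maximin ≠ minimax). Mixed strategy needed.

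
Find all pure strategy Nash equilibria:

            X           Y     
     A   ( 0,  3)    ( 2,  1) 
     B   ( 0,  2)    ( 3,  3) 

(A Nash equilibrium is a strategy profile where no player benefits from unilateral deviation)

Nash equilibrium: (A, X), (B, Y)

Work:
Best responses:
  P1 vs X: payoffs [0, 0] → best response A/B (payoff 0)
  P1 vs Y: payoffs [2, 3] → best response B (payoff 3)
  P2 vs A: payoffs [3, 1] → best response X (payoff 3)
  P2 vs B: payoffs [2, 3] → best response Y (payoff 3)
Mutual best responses: (A,X), (B,Y) → Nash equilibria.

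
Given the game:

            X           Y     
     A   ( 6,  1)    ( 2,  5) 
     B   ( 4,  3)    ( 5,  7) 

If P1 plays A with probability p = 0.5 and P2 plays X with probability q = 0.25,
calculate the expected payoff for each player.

E[P1] = 3.875, E[P2] = 5.0

Work:
E[P1] = p·q·π₁(A,X) + p·(1-q)·π₁(A,Y) + (1-p)·q·π₁(B,X) + (1-p)·(1-q)·π₁(B,Y)
= 0.5·0.25·6 + 0.5·0.75·2 + 0.5·0.25·4 + 0.5·0.75·5
= 3.875

E[P2] = 5.0 (similar calculation)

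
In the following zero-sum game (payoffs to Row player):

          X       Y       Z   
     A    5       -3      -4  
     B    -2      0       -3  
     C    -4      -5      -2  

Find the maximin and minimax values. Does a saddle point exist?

Maximin = -3, Minimax = -2, Saddle: False

Work:
Row minimums: [-4, -3, -5] → maximin = -3
Column maximums: [5, 0, -2] → minimax = -2
No saddle point (maximin ≠ minimax). Mixed strategy needed.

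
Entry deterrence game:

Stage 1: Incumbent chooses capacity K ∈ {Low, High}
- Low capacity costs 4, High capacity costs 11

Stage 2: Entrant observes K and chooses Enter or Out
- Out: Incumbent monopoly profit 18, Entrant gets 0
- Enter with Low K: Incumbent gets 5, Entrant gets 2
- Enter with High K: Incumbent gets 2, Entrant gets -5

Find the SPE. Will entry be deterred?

SPE: (High, Enter|Low, Out|High); Entry deterred. Incumbent net profit = 7

Work:
After Low K: Entrant enters (2 > 0)
After High K: Entrant stays out (-5 < 0)
Incumbent: Low → 5−4=1, High → 18−11=7
Incumbent chooses High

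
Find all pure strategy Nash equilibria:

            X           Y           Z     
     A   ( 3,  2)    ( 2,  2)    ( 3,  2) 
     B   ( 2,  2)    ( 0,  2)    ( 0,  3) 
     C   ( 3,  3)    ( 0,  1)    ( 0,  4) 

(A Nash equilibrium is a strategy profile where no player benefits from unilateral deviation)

Nash equilibrium: (A, X), (A, Y), (A, Z)

Work:
Best responses:
  P1 vs X: payoffs [3, 2, 3] → best response A/C (payoff 3)
  P1 vs Y: payoffs [2, 0, 0] → best response A (payoff 2)
  P1 vs Z: payoffs [3, 0, 0] → best response A (payoff 3)
  P2 vs A: payoffs [2, 2, 2] → best response X/Y/Z (payoff 2)
  P2 vs B: payoffs [2, 2, 3] → best response Z (payoff 3)
  P2 vs C: payoffs [3, 1, 4] → best response Z (payoff 4)
Mutual best responses: (A,X), (A,Y), (A,Z) → Nash equilibria.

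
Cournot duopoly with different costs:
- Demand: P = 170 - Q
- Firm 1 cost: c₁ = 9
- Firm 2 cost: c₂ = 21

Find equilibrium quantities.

q₁* = 57.67, q₂* = 45.67

Work:
Reaction: q₁ = (170 - 9 - q₂)/2
Reaction: q₂ = (170 - 21 - q₁)/2
Solve simultaneously:
q₁* = (170 - 2×9 + 21)/3 = 57.67
q₂* = (170 - 2×21 + 9)/3 = 45.67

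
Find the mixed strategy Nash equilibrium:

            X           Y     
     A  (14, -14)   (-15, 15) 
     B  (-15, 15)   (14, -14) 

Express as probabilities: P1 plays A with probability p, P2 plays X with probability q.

p = 0.5, q = 0.5

Work:
Find probabilities that make opponent indifferent:
P2 chooses q to make P1 indifferent between A and B
P1 chooses p to make P2 indifferent between X and Y
Mixed NE: P1 plays (A: 0.5, B: 0.5), P2 plays (X: 0.5, Y: 0.5)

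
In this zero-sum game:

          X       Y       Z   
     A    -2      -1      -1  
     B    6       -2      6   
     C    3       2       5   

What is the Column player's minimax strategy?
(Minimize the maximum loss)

Column should play Y, value = 2

Work:
Column player minimizes Row's maximum payoff:
Column X: max payoff to Row = 6
Column Y: max payoff to Row = 2
Column Z: max payoff to Row = 6
Minimum is 2, achieved by column Y.
Minimax strategy: Y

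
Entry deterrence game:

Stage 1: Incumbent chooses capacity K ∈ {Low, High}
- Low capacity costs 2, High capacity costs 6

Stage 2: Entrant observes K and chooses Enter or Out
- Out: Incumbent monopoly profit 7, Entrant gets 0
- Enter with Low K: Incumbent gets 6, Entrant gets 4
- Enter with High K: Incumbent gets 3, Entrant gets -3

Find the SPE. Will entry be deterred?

SPE: (Low, Enter|Low, Out|High); Entry not deterred. Incumbent net profit = 4, Entrant gets 4

Work:
After Low K: Entrant enters (4 > 0)
After High K: Entrant stays out (-3 < 0)
Incumbent: Low → 6−2=4, High → 7−6=1
Incumbent chooses Low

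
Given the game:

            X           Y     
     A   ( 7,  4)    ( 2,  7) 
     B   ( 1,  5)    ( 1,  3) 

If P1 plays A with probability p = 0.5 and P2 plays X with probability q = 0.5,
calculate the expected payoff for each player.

E[P1] = 2.75, E[P2] = 4.75

Work:
E[P1] = p·q·π₁(A,X) + p·(1-q)·π₁(A,Y) + (1-p)·q·π₁(B,X) + (1-p)·(1-q)·π₁(B,Y)
= 0.5·0.5·7 + 0.5·0.5·2 + 0.5·0.5·1 + 0.5·0.5·1
= 2.75

E[P2] = 4.75 (similar calculation)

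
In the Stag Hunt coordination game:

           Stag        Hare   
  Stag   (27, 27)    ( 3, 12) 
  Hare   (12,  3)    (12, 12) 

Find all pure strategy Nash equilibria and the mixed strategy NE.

Pure NE: (Stag, Stag) and (Hare, Hare); Mixed NE: p = 0.375, q = 0.375

Work:
Check pure NE:
(Stag, Stag): (27, 27) - no unilateral deviation beneficial
(Hare, Hare): (12, 12) - no unilateral deviation beneficial
Mixed NE: P1 plays Stag with p = 0.375, P2 plays Stag with q = 0.375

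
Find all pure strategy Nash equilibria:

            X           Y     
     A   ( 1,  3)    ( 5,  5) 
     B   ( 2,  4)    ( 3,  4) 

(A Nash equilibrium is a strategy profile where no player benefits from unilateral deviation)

Nash equilibrium: (A, Y), (B, X)

Work:
Best responses:
  P1 vs X: payoffs [1, 2] → best response B (payoff 2)
  P1 vs Y: payoffs [5, 3] → best response A (payoff 5)
  P2 vs A: payoffs [3, 5] → best response Y (payoff 5)
  P2 vs B: payoffs [4, 4] → best response X/Y (payoff 4)
Mutual best responses: (A,Y), (B,X) → Nash equilibria.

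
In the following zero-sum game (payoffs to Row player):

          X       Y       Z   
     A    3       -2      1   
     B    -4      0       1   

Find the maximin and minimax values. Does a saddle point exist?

Maximin = -2, Minimax = 0, Saddle: False

Work:
Row minimums: [-2, -4] → maximin = -2
Column maximums: [3, 0, 1] → minimax = 0
No saddle point (maximin ≠ minimax). Mixed strategy needed.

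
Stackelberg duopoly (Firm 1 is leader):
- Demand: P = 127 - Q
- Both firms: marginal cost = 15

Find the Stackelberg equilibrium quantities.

q₁* (leader) = 56.0, q₂* (follower) = 28.0

Work:
Follower's reaction: q₂ = (a - c - q₁)/2
Leader substitutes: π₁ = q₁·(a - q₁ - (a-c-q₁)/2 - c)
FOC: q₁* = (127 - 15)/2 = 56.00
Then: q₂* = (127 - 15 - 56.0)/2 = 28.00
Leader has first-mover advantage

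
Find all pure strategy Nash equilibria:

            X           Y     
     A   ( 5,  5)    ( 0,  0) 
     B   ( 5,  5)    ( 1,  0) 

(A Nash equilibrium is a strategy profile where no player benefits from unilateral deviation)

Nash equilibrium: (A, X), (B, X)

Work:
Best responses:
  P1 vs X: payoffs [5, 5] → best response A/B (payoff 5)
  P1 vs Y: payoffs [0, 1] → best response B (payoff 1)
  P2 vs A: payoffs [5, 0] → best response X (payoff 5)
  P2 vs B: payoffs [5, 0] → best response X (payoff 5)
Mutual best responses: (A,X), (B,X) → Nash equilibria.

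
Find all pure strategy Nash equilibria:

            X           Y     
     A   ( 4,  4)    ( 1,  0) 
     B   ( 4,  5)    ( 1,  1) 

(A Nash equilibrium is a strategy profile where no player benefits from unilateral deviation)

Nash equilibrium: (A, X), (B, X)

Work:
Best responses:
  P1 vs X: payoffs [4, 4] → best response A/B (payoff 4)
  P1 vs Y: payoffs [1, 1] → best response A/B (payoff 1)
  P2 vs A: payoffs [4, 0] → best response X (payoff 4)
  P2 vs B: payoffs [5, 1] → best response X (payoff 5)
Mutual best responses: (A,X), (B,X) → Nash equilibria.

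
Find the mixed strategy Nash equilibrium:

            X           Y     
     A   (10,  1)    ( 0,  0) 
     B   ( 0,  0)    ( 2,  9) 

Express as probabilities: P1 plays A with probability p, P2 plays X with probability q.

p = 0.9, q = 0.1667

Work:
Find probabilities that make opponent indifferent:
P2 chooses q to make P1 indifferent between A and B
P1 chooses p to make P2 indifferent between X and Y
Mixed NE: P1 plays (A: 0.9, B: 0.1), P2 plays (X: 0.1667, Y: 0.8333)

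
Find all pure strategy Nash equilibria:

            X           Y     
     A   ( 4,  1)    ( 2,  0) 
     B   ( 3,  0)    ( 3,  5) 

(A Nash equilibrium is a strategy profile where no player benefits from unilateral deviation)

Nash equilibrium: (A, X), (B, Y)

Work:
Best responses:
  P1 vs X: payoffs [4, 3] → best response A (payoff 4)
  P1 vs Y: payoffs [2, 3] → best response B (payoff 3)
  P2 vs A: payoffs [1, 0] → best response X (payoff 1)
  P2 vs B: payoffs [0, 5] → best response Y (payoff 5)
Mutual best responses: (A,X), (B,Y) → Nash equilibria.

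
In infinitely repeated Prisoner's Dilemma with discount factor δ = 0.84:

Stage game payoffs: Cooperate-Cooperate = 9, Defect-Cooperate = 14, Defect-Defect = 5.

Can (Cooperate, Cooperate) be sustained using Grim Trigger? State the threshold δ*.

δ* = 0.5556; since δ = 0.84 ≥ 0.5556, cooperation can be sustained

Work:
For Grim Trigger:
Cooperate forever: 9/(1-δ)
Defect then punished: 14 + 5·δ/(1-δ)
Need: 9/(1-δ) ≥ 14 + 5·δ/(1-δ)
Solving: δ ≥ (T-R)/(T-P) = (14-9)/(14-5) = 0.5556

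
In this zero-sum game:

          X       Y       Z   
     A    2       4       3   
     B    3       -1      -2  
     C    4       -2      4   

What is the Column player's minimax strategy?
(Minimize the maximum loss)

Column should play X or Y or Z (all achieve the minimum), value = 4

Work:
Column player minimizes Row's maximum payoff:
Column X: max payoff to Row = 4
Column Y: max payoff to Row = 4
Column Z: max payoff to Row = 4
Minimum is 4, achieved by columns X, Y, Z (tied).
Each of X or Y or Z is a minimax strategy.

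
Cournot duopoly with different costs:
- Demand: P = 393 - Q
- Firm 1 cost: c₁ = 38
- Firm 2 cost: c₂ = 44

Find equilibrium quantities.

q₁* = 120.33, q₂* = 114.33

Work:
Reaction: q₁ = (393 - 38 - q₂)/2
Reaction: q₂ = (393 - 44 - q₁)/2
Solve simultaneously:
q₁* = (393 - 2×38 + 44)/3 = 120.33
q₂* = (393 - 2×44 + 38)/3 = 114.33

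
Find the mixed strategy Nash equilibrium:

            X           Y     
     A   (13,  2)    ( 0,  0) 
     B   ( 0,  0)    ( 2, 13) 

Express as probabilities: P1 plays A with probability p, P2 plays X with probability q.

p = 0.8667, q = 0.1333

Work:
Find probabilities that make opponent indifferent:
P2 chooses q to make P1 indifferent between A and B
P1 chooses p to make P2 indifferent between X and Y
Mixed NE: P1 plays (A: 0.8667, B: 0.1333), P2 plays (X: 0.1333, Y: 0.8667)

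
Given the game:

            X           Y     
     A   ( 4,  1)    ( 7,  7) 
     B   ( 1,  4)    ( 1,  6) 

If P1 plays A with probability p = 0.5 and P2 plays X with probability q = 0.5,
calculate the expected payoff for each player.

E[P1] = 3.25, E[P2] = 4.5

Work:
E[P1] = p·q·π₁(A,X) + p·(1-q)·π₁(A,Y) + (1-p)·q·π₁(B,X) + (1-p)·(1-q)·π₁(B,Y)
= 0.5·0.5·4 + 0.5·0.5·7 + 0.5·0.5·1 + 0.5·0.5·1
= 3.25

E[P2] = 4.5 (similar calculation)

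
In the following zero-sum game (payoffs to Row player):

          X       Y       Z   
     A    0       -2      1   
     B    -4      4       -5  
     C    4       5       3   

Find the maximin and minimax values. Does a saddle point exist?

Maximin = 3, Minimax = 3, Saddle: True

Work:
Row minimums: [-2, -5, 3] → maximin = 3
Column maximums: [4, 5, 3] → minimax = 3
Saddle point exists! Game value = 3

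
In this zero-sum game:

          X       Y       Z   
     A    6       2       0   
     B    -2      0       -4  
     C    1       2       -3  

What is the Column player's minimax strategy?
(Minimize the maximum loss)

Column should play Z, value = 0

Work:
Column player minimizes Row's maximum payoff:
Column X: max payoff to Row = 6
Column Y: max payoff to Row = 2
Column Z: max payoff to Row = 0
Minimum is 0, achieved by column Z.
Minimax strategy: Z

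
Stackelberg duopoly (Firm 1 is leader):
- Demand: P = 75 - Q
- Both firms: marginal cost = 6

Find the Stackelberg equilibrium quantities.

q₁* (leader) = 34.5, q₂* (follower) = 17.25

Work:
Follower's reaction: q₂ = (a - c - q₁)/2
Leader substitutes: π₁ = q₁·(a - q₁ - (a-c-q₁)/2 - c)
FOC: q₁* = (75 - 6)/2 = 34.50
Then: q₂* = (75 - 6 - 34.5)/2 = 17.25
Leader has first-mover advantage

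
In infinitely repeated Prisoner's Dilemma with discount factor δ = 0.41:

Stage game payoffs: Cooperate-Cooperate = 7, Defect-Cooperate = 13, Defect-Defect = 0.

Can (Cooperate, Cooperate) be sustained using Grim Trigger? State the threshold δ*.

δ* = 0.4615; since δ = 0.41 < 0.4615, cooperation cannot be sustained

Work:
For Grim Trigger:
Cooperate forever: 7/(1-δ)
Defect then punished: 13 + 0·δ/(1-δ)
Need: 7/(1-δ) ≥ 13 + 0·δ/(1-δ)
Solving: δ ≥ (T-R)/(T-P) = (13-7)/(13-0) = 0.4615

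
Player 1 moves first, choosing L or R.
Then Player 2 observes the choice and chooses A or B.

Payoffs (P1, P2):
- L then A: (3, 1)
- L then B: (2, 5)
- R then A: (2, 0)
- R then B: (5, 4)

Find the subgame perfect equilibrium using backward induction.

P1 plays R, P2 plays B after L and B after R; Payoff (5, 4)

Work:
Backward induction:
After L: P2 chooses B → P1 gets 2
After R: P2 chooses B → P1 gets 5
P1 chooses R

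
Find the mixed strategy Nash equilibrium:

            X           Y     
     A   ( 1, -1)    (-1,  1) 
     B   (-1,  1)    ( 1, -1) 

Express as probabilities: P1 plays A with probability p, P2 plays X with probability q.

p = 0.5, q = 0.5

Work:
Find probabilities that make opponent indifferent:
P2 chooses q to make P1 indifferent between A and B
P1 chooses p to make P2 indifferent between X and Y
Mixed NE: P1 plays (A: 0.5, B: 0.5), P2 plays (X: 0.5, Y: 0.5)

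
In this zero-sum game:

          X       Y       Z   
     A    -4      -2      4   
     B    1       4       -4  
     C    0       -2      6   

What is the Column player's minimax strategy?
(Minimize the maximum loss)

Column should play X, value = 1

Work:
Column player minimizes Row's maximum payoff:
Column X: max payoff to Row = 1
Column Y: max payoff to Row = 4
Column Z: max payoff to Row = 6
Minimum is 1, achieved by column X.
Minimax strategy: X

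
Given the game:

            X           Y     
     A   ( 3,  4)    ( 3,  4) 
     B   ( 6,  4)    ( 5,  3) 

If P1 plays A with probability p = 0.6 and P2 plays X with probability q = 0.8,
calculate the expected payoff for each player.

E[P1] = 4.12, E[P2] = 3.92

Work:
E[P1] = p·q·π₁(A,X) + p·(1-q)·π₁(A,Y) + (1-p)·q·π₁(B,X) + (1-p)·(1-q)·π₁(B,Y)
= 0.6·0.8·3 + 0.6·0.2·3 + 0.4·0.8·6 + 0.4·0.2·5
= 4.12

E[P2] = 3.92 (similar calculation)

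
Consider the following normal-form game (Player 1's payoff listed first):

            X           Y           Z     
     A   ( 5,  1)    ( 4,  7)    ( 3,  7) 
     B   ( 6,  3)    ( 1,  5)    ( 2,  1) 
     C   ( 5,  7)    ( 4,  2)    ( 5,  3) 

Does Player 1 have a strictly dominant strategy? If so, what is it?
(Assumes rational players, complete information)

No strictly dominant strategy exists for Player 1

Work:
A strategy strictly dominates another if it gives a strictly higher payoff against every opponent action. Compare each pair of P1's strategies column-by-column:
  A vs B: [5 vs 6, 4 vs 1, 3 vs 2] → A does not strictly dominate B (column X: 5 ≤ 6)
  A vs C: [5 vs 5, 4 vs 4, 3 vs 5] → A does not strictly dominate C (column X: 5 ≤ 5)
  B vs A: [6 vs 5, 1 vs 4, 2 vs 3] → B does not strictly dominate A (column Y: 1 ≤ 4)
  B vs C: [6 vs 5, 1 vs 4, 2 vs 5] → B does not strictly dominate C (column Y: 1 ≤ 4)
  C vs A: [5 vs 5, 4 vs 4, 5 vs 3] → C does not strictly dominate A (column X: 5 ≤ 5)
  C vs B: [5 vs 6, 4 vs 1, 5 vs 2] → C does not strictly dominate B (column X: 5 ≤ 6)
No single strategy strictly dominates all others → no strictly dominant strategy.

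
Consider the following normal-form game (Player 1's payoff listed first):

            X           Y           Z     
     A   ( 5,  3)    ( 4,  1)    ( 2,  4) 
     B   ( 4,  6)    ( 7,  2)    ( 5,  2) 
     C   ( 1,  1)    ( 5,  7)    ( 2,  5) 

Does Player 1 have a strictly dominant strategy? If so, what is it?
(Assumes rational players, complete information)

No strictly dominant strategy exists for Player 1

Work:
A strategy strictly dominates another if it gives a strictly higher payoff against every opponent action. Compare each pair of P1's strategies column-by-column:
  A vs B: [5 vs 4, 4 vs 7, 2 vs 5] → A does not strictly dominate B (column Y: 4 ≤ 7)
  A vs C: [5 vs 1, 4 vs 5, 2 vs 2] → A does not strictly dominate C (column Y: 4 ≤ 5)
  B vs A: [4 vs 5, 7 vs 4, 5 vs 2] → B does not strictly dominate A (column X: 4 ≤ 5)
  B vs C: [4 vs 1, 7 vs 5, 5 vs 2] → B strictly dominates C
  C vs A: [1 vs 5, 5 vs 4, 2 vs 2] → C does not strictly dominate A (column X: 1 ≤ 5)
  C vs B: [1 vs 4, 5 vs 7, 2 vs 5] → C does not strictly dominate B (column X: 1 ≤ 4)
No single strategy strictly dominates all others → no strictly dominant strategy.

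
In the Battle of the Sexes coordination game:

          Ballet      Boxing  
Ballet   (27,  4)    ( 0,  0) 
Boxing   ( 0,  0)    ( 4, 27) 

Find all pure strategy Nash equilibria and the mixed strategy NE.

Pure NE: (Ballet, Ballet) and (Boxing, Boxing); Mixed NE: p = 0.871, q = 0.129

Work:
Check pure NE:
(Ballet, Ballet): (27, 4) - no unilateral deviation beneficial
(Boxing, Boxing): (4, 27) - no unilateral deviation beneficial
Mixed NE: P1 plays Ballet with p = 0.871, P2 plays Ballet with q = 0.129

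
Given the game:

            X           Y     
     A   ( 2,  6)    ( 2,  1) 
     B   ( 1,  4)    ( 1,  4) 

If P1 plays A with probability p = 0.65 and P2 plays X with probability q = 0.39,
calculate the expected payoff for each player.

E[P1] = 1.65, E[P2] = 3.3175

Work:
E[P1] = p·q·π₁(A,X) + p·(1-q)·π₁(A,Y) + (1-p)·q·π₁(B,X) + (1-p)·(1-q)·π₁(B,Y)
= 0.65·0.39·2 + 0.65·0.61·2 + 0.35·0.39·1 + 0.35·0.61·1
= 1.65

E[P2] = 3.3175 (similar calculation)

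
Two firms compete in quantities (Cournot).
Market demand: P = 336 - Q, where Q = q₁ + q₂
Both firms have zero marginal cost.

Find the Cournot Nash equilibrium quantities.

q₁* = q₂* = 112.0; P* = 112.0

Work:
Profit: π_i = P·q_i = (a - q_i - q_j)·q_i
FOC: ∂π_i/∂q_i = a - 2q_i - q_j = 0
Reaction function: q_i = (336 - q_j)/2
Symmetry: q* = 336/3 = 112.0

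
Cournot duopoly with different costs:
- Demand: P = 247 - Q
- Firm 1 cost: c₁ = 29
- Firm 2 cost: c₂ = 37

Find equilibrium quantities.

q₁* = 75.33, q₂* = 67.33

Work:
Reaction: q₁ = (247 - 29 - q₂)/2
Reaction: q₂ = (247 - 37 - q₁)/2
Solve simultaneously:
q₁* = (247 - 2×29 + 37)/3 = 75.33
q₂* = (247 - 2×37 + 29)/3 = 67.33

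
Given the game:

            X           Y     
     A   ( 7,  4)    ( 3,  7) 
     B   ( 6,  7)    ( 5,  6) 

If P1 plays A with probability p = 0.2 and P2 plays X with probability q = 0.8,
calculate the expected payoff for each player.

E[P1] = 5.88, E[P2] = 6.36

Work:
E[P1] = p·q·π₁(A,X) + p·(1-q)·π₁(A,Y) + (1-p)·q·π₁(B,X) + (1-p)·(1-q)·π₁(B,Y)
= 0.2·0.8·7 + 0.2·0.2·3 + 0.8·0.8·6 + 0.8·0.2·5
= 5.88

E[P2] = 6.36 (similar calculation)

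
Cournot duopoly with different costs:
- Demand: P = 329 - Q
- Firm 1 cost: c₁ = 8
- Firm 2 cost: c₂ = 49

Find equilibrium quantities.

q₁* = 120.67, q₂* = 79.67

Work:
Reaction: q₁ = (329 - 8 - q₂)/2
Reaction: q₂ = (329 - 49 - q₁)/2
Solve simultaneously:
q₁* = (329 - 2×8 + 49)/3 = 120.67
q₂* = (329 - 2×49 + 8)/3 = 79.67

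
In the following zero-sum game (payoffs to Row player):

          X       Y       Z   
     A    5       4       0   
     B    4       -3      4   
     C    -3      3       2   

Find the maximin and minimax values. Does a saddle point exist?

Maximin = 0, Minimax = 4, Saddle: False

Work:
Row minimums: [0, -3, -3] → maximin = 0
Column maximums: [5, 4, 4] → minimax = 4
No saddle point (maximin ≠ minimax). Mixed strategy needed.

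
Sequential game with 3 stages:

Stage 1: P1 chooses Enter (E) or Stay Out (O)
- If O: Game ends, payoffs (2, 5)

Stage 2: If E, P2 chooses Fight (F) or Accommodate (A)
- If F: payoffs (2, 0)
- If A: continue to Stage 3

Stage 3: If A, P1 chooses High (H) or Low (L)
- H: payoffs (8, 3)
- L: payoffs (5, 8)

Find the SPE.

SPE: (E, A, H); Outcome (8, 3)

Work:
Stage 3: P1 chooses H (8 vs 5)
Stage 2: P2: F->0, A->3 (anticipating H). Choose A
Stage 1: P1: O->2, E->8 (anticipating A, H). Choose E
SPE path: E -> A -> H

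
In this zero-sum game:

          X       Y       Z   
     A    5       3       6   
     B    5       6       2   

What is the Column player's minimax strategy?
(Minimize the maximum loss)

Column should play X, value = 5

Work:
Column player minimizes Row's maximum payoff:
Column X: max payoff to Row = 5
Column Y: max payoff to Row = 6
Column Z: max payoff to Row = 6
Minimum is 5, achieved by column X.
Minimax strategy: X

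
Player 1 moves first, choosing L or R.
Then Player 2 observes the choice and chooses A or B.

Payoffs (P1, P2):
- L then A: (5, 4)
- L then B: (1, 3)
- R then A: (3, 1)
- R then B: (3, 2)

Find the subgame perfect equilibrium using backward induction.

P1 plays L, P2 plays A after L and B after R; Payoff (5, 4)

Work:
Backward induction:
After L: P2 chooses A → P1 gets 5
After R: P2 chooses B → P1 gets 3
P1 chooses L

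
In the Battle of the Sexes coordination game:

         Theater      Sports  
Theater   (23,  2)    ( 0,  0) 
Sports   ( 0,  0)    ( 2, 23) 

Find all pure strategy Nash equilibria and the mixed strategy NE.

Pure NE: (Theater, Theater) and (Sports, Sports); Mixed NE: p = 0.92, q = 0.08

Work:
Check pure NE:
(Theater, Theater): (23, 2) - no unilateral deviation beneficial
(Sports, Sports): (2, 23) - no unilateral deviation beneficial
Mixed NE: P1 plays Theater with p = 0.92, P2 plays Theater with q = 0.08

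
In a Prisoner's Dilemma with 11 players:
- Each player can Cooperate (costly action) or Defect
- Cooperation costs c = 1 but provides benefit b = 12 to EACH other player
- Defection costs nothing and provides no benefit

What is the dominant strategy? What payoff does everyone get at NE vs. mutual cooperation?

Dominant: Defect; NE payoff = 0; Coop payoff = 119

Work:
Defect dominates (saves cost c = 1, benefit to others is external)
NE: All defect → everyone gets 0
If all cooperate: each receives (10)×12 - 1 = 119
Social dilemma: 119 > 0 but NE gives 0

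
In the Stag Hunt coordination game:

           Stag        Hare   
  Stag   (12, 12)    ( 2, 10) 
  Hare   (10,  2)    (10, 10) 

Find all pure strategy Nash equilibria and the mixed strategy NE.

Pure NE: (Stag, Stag) and (Hare, Hare); Mixed NE: p = 0.8, q = 0.8

Work:
Check pure NE:
(Stag, Stag): (12, 12) - no unilateral deviation beneficial
(Hare, Hare): (10, 10) - no unilateral deviation beneficial
Mixed NE: P1 plays Stag with p = 0.8, P2 plays Stag with q = 0.8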